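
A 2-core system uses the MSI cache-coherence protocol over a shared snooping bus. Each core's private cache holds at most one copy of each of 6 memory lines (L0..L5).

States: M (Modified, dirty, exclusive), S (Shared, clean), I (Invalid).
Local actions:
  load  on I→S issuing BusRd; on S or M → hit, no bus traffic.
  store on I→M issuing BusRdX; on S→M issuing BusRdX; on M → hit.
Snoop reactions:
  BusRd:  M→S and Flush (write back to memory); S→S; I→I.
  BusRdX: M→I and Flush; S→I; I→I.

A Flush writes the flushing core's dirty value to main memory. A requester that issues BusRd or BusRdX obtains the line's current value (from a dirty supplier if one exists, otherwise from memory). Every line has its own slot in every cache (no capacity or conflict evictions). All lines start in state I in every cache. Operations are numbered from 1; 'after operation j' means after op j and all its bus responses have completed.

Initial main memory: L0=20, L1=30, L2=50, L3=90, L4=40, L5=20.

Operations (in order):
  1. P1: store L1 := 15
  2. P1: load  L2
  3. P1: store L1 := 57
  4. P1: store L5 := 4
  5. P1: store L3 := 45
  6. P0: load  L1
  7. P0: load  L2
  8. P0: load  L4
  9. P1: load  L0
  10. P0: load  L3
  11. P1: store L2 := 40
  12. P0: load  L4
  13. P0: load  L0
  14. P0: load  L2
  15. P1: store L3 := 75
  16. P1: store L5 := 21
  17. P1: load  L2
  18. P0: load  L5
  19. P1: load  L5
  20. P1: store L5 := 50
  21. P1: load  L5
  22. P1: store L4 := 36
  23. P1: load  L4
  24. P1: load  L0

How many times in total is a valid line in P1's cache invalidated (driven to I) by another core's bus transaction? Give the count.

1. P1: store L1 := 15  bus=[BusRdX]  L1: P0=I P1=M  mem[L1]=30
2. P1: load  L2  bus=[BusRd]  L2: P0=I P1=S  mem[L2]=50
3. P1: store L1 := 57  bus=[-]  L1: P0=I P1=M  mem[L1]=30
4. P1: store L5 := 4  bus=[BusRdX]  L5: P0=I P1=M  mem[L5]=20
5. P1: store L3 := 45  bus=[BusRdX]  L3: P0=I P1=M  mem[L3]=90
6. P0: load  L1  bus=[BusRd,Flush]  L1: P0=S P1=S  mem[L1]=57
7. P0: load  L2  bus=[BusRd]  L2: P0=S P1=S  mem[L2]=50
8. P0: load  L4  bus=[BusRd]  L4: P0=S P1=I  mem[L4]=40
9. P1: load  L0  bus=[BusRd]  L0: P0=I P1=S  mem[L0]=20
10. P0: load  L3  bus=[BusRd,Flush]  L3: P0=S P1=S  mem[L3]=45
11. P1: store L2 := 40  bus=[BusRdX]  L2: P0=I P1=M  mem[L2]=50
12. P0: load  L4  bus=[-]  L4: P0=S P1=I  mem[L4]=40
13. P0: load  L0  bus=[BusRd]  L0: P0=S P1=S  mem[L0]=20
14. P0: load  L2  bus=[BusRd,Flush]  L2: P0=S P1=S  mem[L2]=40
15. P1: store L3 := 75  bus=[BusRdX]  L3: P0=I P1=M  mem[L3]=45
16. P1: store L5 := 21  bus=[-]  L5: P0=I P1=M  mem[L5]=20
17. P1: load  L2  bus=[-]  L2: P0=S P1=S  mem[L2]=40
18. P0: load  L5  bus=[BusRd,Flush]  L5: P0=S P1=S  mem[L5]=21
19. P1: load  L5  bus=[-]  L5: P0=S P1=S  mem[L5]=21
20. P1: store L5 := 50  bus=[BusRdX]  L5: P0=I P1=M  mem[L5]=21
21. P1: load  L5  bus=[-]  L5: P0=I P1=M  mem[L5]=21
22. P1: store L4 := 36  bus=[BusRdX]  L4: P0=I P1=M  mem[L4]=40
23. P1: load  L4  bus=[-]  L4: P0=I P1=M  mem[L4]=40
24. P1: load  L0  bus=[-]  L0: P0=S P1=S  mem[L0]=20

invalidations = 0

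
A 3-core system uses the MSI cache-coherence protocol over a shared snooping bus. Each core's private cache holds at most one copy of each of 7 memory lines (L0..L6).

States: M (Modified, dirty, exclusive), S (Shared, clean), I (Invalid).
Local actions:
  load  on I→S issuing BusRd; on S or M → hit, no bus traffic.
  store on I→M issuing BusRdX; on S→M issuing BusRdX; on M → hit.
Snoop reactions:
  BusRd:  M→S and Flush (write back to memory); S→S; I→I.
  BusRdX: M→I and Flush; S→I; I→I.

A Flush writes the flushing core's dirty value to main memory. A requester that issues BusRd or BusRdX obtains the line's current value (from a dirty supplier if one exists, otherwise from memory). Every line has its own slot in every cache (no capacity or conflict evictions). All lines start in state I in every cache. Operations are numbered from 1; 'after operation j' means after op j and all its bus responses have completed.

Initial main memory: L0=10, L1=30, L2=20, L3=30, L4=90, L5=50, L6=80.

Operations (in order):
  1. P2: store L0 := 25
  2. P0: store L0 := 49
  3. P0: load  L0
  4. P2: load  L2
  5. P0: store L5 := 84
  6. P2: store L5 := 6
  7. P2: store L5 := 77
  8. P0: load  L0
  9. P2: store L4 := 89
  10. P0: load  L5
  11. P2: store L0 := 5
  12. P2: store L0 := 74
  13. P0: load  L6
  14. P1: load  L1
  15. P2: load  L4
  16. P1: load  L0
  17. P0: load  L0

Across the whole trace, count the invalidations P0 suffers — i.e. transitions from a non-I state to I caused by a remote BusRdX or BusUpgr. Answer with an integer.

1. P2: store L0 := 25  bus=[BusRdX]  L0: P0=I P1=I P2=M  mem[L0]=10
2. P0: store L0 := 49  bus=[BusRdX,Flush]  L0: P0=M P1=I P2=I  mem[L0]=25
3. P0: load  L0  bus=[-]  L0: P0=M P1=I P2=I  mem[L0]=25
4. P2: load  L2  bus=[BusRd]  L2: P0=I P1=I P2=S  mem[L2]=20
5. P0: store L5 := 84  bus=[BusRdX]  L5: P0=M P1=I P2=I  mem[L5]=50
6. P2: store L5 := 6  bus=[BusRdX,Flush]  L5: P0=I P1=I P2=M  mem[L5]=84
7. P2: store L5 := 77  bus=[-]  L5: P0=I P1=I P2=M  mem[L5]=84
8. P0: load  L0  bus=[-]  L0: P0=M P1=I P2=I  mem[L0]=25
9. P2: store L4 := 89  bus=[BusRdX]  L4: P0=I P1=I P2=M  mem[L4]=90
10. P0: load  L5  bus=[BusRd,Flush]  L5: P0=S P1=I P2=S  mem[L5]=77
11. P2: store L0 := 5  bus=[BusRdX,Flush]  L0: P0=I P1=I P2=M  mem[L0]=49
12. P2: store L0 := 74  bus=[-]  L0: P0=I P1=I P2=M  mem[L0]=49
13. P0: load  L6  bus=[BusRd]  L6: P0=S P1=I P2=I  mem[L6]=80
14. P1: load  L1  bus=[BusRd]  L1: P0=I P1=S P2=I  mem[L1]=30
15. P2: load  L4  bus=[-]  L4: P0=I P1=I P2=M  mem[L4]=90
16. P1: load  L0  bus=[BusRd,Flush]  L0: P0=I P1=S P2=S  mem[L0]=74
17. P0: load  L0  bus=[BusRd]  L0: P0=S P1=S P2=S  mem[L0]=74

invalidations = 2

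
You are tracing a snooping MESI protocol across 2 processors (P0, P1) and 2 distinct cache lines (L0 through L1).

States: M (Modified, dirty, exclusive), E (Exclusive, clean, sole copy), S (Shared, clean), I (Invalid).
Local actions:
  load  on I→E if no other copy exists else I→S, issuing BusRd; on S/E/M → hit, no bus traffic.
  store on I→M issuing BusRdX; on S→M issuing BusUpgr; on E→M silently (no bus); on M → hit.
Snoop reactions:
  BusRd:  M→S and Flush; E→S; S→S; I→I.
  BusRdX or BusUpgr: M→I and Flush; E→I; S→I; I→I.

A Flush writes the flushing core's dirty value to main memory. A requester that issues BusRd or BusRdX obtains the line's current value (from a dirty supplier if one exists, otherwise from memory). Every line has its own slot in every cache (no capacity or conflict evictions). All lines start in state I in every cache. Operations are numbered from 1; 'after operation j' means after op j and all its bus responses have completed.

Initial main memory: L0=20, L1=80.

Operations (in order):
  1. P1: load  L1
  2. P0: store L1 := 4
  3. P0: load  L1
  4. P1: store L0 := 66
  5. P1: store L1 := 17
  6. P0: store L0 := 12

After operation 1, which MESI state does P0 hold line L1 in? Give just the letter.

state = I

[1] P1: load  L1 | P0:I, P1:E(80) | bus: BusRd
[2] P0: store L1 := 4 | P0:M(4), P1:I | bus: BusRdX
[3] P0: load  L1 | P0:M(4), P1:I | bus: none
[4] P1: store L0 := 66 | P0:I, P1:M(66) | bus: BusRdX
[5] P1: store L1 := 17 | P0:I, P1:M(17) | bus: BusRdX,Flush
[6] P0: store L0 := 12 | P0:M(12), P1:I | bus: BusRdX,Flush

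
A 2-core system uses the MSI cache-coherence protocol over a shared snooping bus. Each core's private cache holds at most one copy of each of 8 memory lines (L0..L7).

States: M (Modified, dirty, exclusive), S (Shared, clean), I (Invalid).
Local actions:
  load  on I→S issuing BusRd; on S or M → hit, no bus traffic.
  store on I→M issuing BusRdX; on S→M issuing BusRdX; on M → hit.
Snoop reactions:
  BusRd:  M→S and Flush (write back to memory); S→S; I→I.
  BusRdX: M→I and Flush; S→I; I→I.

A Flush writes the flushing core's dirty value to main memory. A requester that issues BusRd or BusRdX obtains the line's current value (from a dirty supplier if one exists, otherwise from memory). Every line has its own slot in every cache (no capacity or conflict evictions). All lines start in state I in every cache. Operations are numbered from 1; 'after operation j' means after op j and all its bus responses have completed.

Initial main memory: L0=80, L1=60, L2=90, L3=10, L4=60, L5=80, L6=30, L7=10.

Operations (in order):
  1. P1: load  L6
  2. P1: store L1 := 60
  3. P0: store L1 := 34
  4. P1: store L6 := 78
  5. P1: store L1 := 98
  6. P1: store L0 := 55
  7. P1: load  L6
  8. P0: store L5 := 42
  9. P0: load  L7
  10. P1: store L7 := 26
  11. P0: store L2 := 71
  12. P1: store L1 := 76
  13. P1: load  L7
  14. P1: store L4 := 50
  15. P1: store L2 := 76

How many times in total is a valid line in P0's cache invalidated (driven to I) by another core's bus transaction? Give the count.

invalidations = 3

step 1: P1: load  L6  ⟶  IS  (L6)  txn=BusRd  M[L6]=30
step 2: P1: store L1 := 60  ⟶  IM  (L1)  txn=BusRdX  M[L1]=60
step 3: P0: store L1 := 34  ⟶  MI  (L1)  txn=BusRdX+Flush  M[L1]=60
step 4: P1: store L6 := 78  ⟶  IM  (L6)  txn=BusRdX  M[L6]=30
step 5: P1: store L1 := 98  ⟶  IM  (L1)  txn=BusRdX+Flush  M[L1]=34
step 6: P1: store L0 := 55  ⟶  IM  (L0)  txn=BusRdX  M[L0]=80
step 7: P1: load  L6  ⟶  IM  (L6)  txn=∅  M[L6]=30
step 8: P0: store L5 := 42  ⟶  MI  (L5)  txn=BusRdX  M[L5]=80
step 9: P0: load  L7  ⟶  SI  (L7)  txn=BusRd  M[L7]=10
step 10: P1: store L7 := 26  ⟶  IM  (L7)  txn=BusRdX  M[L7]=10
step 11: P0: store L2 := 71  ⟶  MI  (L2)  txn=BusRdX  M[L2]=90
step 12: P1: store L1 := 76  ⟶  IM  (L1)  txn=∅  M[L1]=34
step 13: P1: load  L7  ⟶  IM  (L7)  txn=∅  M[L7]=10
step 14: P1: store L4 := 50  ⟶  IM  (L4)  txn=BusRdX  M[L4]=60
step 15: P1: store L2 := 76  ⟶  IM  (L2)  txn=BusRdX+Flush  M[L2]=71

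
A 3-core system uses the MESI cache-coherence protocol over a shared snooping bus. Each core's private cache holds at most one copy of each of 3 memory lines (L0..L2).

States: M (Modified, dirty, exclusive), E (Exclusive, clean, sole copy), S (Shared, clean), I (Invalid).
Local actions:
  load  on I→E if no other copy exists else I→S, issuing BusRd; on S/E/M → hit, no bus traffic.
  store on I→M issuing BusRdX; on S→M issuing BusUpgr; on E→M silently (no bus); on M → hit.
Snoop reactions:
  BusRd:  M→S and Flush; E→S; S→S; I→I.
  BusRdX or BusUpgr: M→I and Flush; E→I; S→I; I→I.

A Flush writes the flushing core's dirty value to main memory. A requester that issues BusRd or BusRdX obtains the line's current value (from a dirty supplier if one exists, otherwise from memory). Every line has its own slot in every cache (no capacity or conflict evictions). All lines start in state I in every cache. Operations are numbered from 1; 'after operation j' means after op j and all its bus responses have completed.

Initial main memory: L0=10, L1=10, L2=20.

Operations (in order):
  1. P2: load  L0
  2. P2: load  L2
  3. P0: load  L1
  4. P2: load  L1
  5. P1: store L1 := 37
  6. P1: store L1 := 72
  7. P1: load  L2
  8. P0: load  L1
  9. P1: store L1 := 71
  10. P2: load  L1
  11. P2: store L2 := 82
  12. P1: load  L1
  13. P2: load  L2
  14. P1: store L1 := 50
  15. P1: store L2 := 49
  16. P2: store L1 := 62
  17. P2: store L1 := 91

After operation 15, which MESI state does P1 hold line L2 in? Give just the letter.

state = M

  op1 P2: load  L0 → I/I/E on L0; bus BusRd; mem=10
  op2 P2: load  L2 → I/I/E on L2; bus BusRd; mem=20
  op3 P0: load  L1 → E/I/I on L1; bus BusRd; mem=10
  op4 P2: load  L1 → S/I/S on L1; bus BusRd; mem=10
  op5 P1: store L1 := 37 → I/M/I on L1; bus BusRdX; mem=10
  op6 P1: store L1 := 72 → I/M/I on L1; bus (none); mem=10
  op7 P1: load  L2 → I/S/S on L2; bus BusRd; mem=20
  op8 P0: load  L1 → S/S/I on L1; bus BusRd Flush; mem=72
  op9 P1: store L1 := 71 → I/M/I on L1; bus BusUpgr; mem=72
  op10 P2: load  L1 → I/S/S on L1; bus BusRd Flush; mem=71
  op11 P2: store L2 := 82 → I/I/M on L2; bus BusUpgr; mem=20
  op12 P1: load  L1 → I/S/S on L1; bus (none); mem=71
  op13 P2: load  L2 → I/I/M on L2; bus (none); mem=20
  op14 P1: store L1 := 50 → I/M/I on L1; bus BusUpgr; mem=71
  op15 P1: store L2 := 49 → I/M/I on L2; bus BusRdX Flush; mem=82
  op16 P2: store L1 := 62 → I/I/M on L1; bus BusRdX Flush; mem=50
  op17 P2: store L1 := 91 → I/I/M on L1; bus (none); mem=50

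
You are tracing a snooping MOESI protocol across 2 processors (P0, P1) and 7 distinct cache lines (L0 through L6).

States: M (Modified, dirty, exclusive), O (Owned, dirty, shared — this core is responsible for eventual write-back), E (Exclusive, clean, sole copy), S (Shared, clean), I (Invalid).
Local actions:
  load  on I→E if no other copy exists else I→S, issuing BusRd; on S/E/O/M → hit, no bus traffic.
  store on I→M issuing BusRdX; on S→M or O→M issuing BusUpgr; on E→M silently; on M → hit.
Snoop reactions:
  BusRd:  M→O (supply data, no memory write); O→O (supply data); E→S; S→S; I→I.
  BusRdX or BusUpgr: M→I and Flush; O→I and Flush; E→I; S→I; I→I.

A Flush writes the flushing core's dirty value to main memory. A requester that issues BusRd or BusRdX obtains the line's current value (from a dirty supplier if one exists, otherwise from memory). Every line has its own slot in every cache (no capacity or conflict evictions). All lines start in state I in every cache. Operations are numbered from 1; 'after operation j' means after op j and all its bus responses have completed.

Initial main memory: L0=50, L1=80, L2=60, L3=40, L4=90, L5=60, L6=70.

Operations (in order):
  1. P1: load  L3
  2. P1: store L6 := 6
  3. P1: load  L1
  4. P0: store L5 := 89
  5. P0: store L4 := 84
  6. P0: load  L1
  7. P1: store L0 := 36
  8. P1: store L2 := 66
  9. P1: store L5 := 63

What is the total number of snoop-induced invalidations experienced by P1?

invalidations = 0

  op1 P1: load  L3 → I/E on L3; bus BusRd; mem=40
  op2 P1: store L6 := 6 → I/M on L6; bus BusRdX; mem=70
  op3 P1: load  L1 → I/E on L1; bus BusRd; mem=80
  op4 P0: store L5 := 89 → M/I on L5; bus BusRdX; mem=60
  op5 P0: store L4 := 84 → M/I on L4; bus BusRdX; mem=90
  op6 P0: load  L1 → S/S on L1; bus BusRd; mem=80
  op7 P1: store L0 := 36 → I/M on L0; bus BusRdX; mem=50
  op8 P1: store L2 := 66 → I/M on L2; bus BusRdX; mem=60
  op9 P1: store L5 := 63 → I/M on L5; bus BusRdX Flush; mem=89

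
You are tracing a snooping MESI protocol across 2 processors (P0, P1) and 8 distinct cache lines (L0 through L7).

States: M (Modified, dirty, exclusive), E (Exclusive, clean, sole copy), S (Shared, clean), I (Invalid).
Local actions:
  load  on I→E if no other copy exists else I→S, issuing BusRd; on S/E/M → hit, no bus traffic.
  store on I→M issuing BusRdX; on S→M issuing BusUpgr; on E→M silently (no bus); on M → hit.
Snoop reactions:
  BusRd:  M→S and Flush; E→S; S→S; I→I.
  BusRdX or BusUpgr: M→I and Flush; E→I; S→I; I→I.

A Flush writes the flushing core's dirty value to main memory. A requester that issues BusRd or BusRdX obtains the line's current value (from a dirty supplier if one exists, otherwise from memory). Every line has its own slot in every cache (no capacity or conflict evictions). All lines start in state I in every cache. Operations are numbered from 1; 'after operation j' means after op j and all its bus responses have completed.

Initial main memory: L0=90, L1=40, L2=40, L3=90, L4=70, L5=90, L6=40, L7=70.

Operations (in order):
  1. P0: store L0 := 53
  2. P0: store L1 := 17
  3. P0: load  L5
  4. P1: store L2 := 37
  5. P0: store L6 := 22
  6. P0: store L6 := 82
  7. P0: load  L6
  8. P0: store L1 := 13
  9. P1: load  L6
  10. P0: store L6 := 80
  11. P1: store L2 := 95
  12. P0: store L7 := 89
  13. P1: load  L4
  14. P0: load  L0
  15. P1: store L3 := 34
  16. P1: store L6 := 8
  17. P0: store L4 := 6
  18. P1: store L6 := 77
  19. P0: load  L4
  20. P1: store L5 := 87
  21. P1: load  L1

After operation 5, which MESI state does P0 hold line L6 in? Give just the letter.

state = M

  op1 P0: store L0 := 53 → M/I on L0; bus BusRdX; mem=90
  op2 P0: store L1 := 17 → M/I on L1; bus BusRdX; mem=40
  op3 P0: load  L5 → E/I on L5; bus BusRd; mem=90
  op4 P1: store L2 := 37 → I/M on L2; bus BusRdX; mem=40
  op5 P0: store L6 := 22 → M/I on L6; bus BusRdX; mem=40
  op6 P0: store L6 := 82 → M/I on L6; bus (none); mem=40
  op7 P0: load  L6 → M/I on L6; bus (none); mem=40
  op8 P0: store L1 := 13 → M/I on L1; bus (none); mem=40
  op9 P1: load  L6 → S/S on L6; bus BusRd Flush; mem=82
  op10 P0: store L6 := 80 → M/I on L6; bus BusUpgr; mem=82
  op11 P1: store L2 := 95 → I/M on L2; bus (none); mem=40
  op12 P0: store L7 := 89 → M/I on L7; bus BusRdX; mem=70
  op13 P1: load  L4 → I/E on L4; bus BusRd; mem=70
  op14 P0: load  L0 → M/I on L0; bus (none); mem=90
  op15 P1: store L3 := 34 → I/M on L3; bus BusRdX; mem=90
  op16 P1: store L6 := 8 → I/M on L6; bus BusRdX Flush; mem=80
  op17 P0: store L4 := 6 → M/I on L4; bus BusRdX; mem=70
  op18 P1: store L6 := 77 → I/M on L6; bus (none); mem=80
  op19 P0: load  L4 → M/I on L4; bus (none); mem=70
  op20 P1: store L5 := 87 → I/M on L5; bus BusRdX; mem=90
  op21 P1: load  L1 → S/S on L1; bus BusRd Flush; mem=13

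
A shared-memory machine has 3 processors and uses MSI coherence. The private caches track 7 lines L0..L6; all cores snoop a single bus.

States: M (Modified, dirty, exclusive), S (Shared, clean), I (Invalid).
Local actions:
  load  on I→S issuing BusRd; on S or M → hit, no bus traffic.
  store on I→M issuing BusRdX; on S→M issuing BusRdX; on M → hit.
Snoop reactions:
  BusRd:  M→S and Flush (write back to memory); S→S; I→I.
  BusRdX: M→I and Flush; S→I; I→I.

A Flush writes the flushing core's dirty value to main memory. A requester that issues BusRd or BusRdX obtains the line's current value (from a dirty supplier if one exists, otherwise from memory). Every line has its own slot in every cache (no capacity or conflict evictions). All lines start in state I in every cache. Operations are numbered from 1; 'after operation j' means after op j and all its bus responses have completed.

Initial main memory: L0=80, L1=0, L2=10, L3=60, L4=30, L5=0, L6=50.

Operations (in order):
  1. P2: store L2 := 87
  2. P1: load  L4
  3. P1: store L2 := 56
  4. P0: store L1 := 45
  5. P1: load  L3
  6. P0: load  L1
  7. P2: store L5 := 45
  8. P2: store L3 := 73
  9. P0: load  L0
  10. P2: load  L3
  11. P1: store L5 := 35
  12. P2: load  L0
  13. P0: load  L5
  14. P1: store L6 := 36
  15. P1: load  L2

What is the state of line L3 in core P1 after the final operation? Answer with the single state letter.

  op1 P2: store L2 := 87 → I/I/M on L2; bus BusRdX; mem=10
  op2 P1: load  L4 → I/S/I on L4; bus BusRd; mem=30
  op3 P1: store L2 := 56 → I/M/I on L2; bus BusRdX Flush; mem=87
  op4 P0: store L1 := 45 → M/I/I on L1; bus BusRdX; mem=0
  op5 P1: load  L3 → I/S/I on L3; bus BusRd; mem=60
  op6 P0: load  L1 → M/I/I on L1; bus (none); mem=0
  op7 P2: store L5 := 45 → I/I/M on L5; bus BusRdX; mem=0
  op8 P2: store L3 := 73 → I/I/M on L3; bus BusRdX; mem=60
  op9 P0: load  L0 → S/I/I on L0; bus BusRd; mem=80
  op10 P2: load  L3 → I/I/M on L3; bus (none); mem=60
  op11 P1: store L5 := 35 → I/M/I on L5; bus BusRdX Flush; mem=45
  op12 P2: load  L0 → S/I/S on L0; bus BusRd; mem=80
  op13 P0: load  L5 → S/S/I on L5; bus BusRd Flush; mem=35
  op14 P1: store L6 := 36 → I/M/I on L6; bus BusRdX; mem=50
  op15 P1: load  L2 → I/M/I on L2; bus (none); mem=87

state = I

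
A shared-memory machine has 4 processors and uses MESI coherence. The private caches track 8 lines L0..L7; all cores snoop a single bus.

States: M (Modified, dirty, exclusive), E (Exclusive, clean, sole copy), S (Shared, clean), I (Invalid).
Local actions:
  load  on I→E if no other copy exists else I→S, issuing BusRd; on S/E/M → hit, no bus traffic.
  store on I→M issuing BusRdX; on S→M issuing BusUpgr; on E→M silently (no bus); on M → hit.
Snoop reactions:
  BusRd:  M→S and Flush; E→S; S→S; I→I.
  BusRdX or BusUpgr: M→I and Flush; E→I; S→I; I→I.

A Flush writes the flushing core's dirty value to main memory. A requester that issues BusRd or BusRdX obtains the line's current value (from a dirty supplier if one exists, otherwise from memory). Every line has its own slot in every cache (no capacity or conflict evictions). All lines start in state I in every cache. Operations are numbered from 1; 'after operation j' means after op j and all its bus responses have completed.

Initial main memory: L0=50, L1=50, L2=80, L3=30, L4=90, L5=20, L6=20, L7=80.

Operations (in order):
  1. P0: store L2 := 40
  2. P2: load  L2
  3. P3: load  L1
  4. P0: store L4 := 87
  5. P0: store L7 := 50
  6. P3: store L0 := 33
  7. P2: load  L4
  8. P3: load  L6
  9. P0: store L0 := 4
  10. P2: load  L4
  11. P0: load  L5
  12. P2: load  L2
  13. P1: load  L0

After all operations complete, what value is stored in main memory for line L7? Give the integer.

step 1: P0: store L2 := 40  ⟶  MIII  (L2)  txn=BusRdX  M[L2]=80
step 2: P2: load  L2  ⟶  SISI  (L2)  txn=BusRd+Flush  M[L2]=40
step 3: P3: load  L1  ⟶  IIIE  (L1)  txn=BusRd  M[L1]=50
step 4: P0: store L4 := 87  ⟶  MIII  (L4)  txn=BusRdX  M[L4]=90
step 5: P0: store L7 := 50  ⟶  MIII  (L7)  txn=BusRdX  M[L7]=80
step 6: P3: store L0 := 33  ⟶  IIIM  (L0)  txn=BusRdX  M[L0]=50
step 7: P2: load  L4  ⟶  SISI  (L4)  txn=BusRd+Flush  M[L4]=87
step 8: P3: load  L6  ⟶  IIIE  (L6)  txn=BusRd  M[L6]=20
step 9: P0: store L0 := 4  ⟶  MIII  (L0)  txn=BusRdX+Flush  M[L0]=33
step 10: P2: load  L4  ⟶  SISI  (L4)  txn=∅  M[L4]=87
step 11: P0: load  L5  ⟶  EIII  (L5)  txn=BusRd  M[L5]=20
step 12: P2: load  L2  ⟶  SISI  (L2)  txn=∅  M[L2]=40
step 13: P1: load  L0  ⟶  SSII  (L0)  txn=BusRd+Flush  M[L0]=4

memory[L7] = 80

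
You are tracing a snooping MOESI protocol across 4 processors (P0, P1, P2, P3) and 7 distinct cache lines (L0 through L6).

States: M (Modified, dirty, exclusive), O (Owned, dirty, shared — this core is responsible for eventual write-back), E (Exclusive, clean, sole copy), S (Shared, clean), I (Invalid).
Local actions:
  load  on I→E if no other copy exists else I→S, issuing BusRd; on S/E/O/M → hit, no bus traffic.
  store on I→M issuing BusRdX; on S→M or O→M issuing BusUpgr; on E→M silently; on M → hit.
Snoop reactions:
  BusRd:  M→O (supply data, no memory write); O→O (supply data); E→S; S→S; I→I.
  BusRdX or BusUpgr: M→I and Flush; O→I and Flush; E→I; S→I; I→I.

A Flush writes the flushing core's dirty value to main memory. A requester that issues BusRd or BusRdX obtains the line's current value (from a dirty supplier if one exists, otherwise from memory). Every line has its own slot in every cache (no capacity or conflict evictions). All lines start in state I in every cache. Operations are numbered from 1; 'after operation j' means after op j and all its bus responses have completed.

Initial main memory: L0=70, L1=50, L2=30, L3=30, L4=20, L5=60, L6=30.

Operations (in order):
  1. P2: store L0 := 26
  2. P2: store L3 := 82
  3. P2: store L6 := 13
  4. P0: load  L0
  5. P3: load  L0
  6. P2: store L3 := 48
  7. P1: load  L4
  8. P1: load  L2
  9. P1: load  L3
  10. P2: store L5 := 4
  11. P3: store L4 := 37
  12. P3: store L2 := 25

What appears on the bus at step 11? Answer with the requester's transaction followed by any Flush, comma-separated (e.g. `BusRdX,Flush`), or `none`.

bus = BusRdX

  op1 P2: store L0 := 26 → I/I/M/I on L0; bus BusRdX; mem=70
  op2 P2: store L3 := 82 → I/I/M/I on L3; bus BusRdX; mem=30
  op3 P2: store L6 := 13 → I/I/M/I on L6; bus BusRdX; mem=30
  op4 P0: load  L0 → S/I/O/I on L0; bus BusRd; mem=70
  op5 P3: load  L0 → S/I/O/S on L0; bus BusRd; mem=70
  op6 P2: store L3 := 48 → I/I/M/I on L3; bus (none); mem=30
  op7 P1: load  L4 → I/E/I/I on L4; bus BusRd; mem=20
  op8 P1: load  L2 → I/E/I/I on L2; bus BusRd; mem=30
  op9 P1: load  L3 → I/S/O/I on L3; bus BusRd; mem=30
  op10 P2: store L5 := 4 → I/I/M/I on L5; bus BusRdX; mem=60
  op11 P3: store L4 := 37 → I/I/I/M on L4; bus BusRdX; mem=20
  op12 P3: store L2 := 25 → I/I/I/M on L2; bus BusRdX; mem=30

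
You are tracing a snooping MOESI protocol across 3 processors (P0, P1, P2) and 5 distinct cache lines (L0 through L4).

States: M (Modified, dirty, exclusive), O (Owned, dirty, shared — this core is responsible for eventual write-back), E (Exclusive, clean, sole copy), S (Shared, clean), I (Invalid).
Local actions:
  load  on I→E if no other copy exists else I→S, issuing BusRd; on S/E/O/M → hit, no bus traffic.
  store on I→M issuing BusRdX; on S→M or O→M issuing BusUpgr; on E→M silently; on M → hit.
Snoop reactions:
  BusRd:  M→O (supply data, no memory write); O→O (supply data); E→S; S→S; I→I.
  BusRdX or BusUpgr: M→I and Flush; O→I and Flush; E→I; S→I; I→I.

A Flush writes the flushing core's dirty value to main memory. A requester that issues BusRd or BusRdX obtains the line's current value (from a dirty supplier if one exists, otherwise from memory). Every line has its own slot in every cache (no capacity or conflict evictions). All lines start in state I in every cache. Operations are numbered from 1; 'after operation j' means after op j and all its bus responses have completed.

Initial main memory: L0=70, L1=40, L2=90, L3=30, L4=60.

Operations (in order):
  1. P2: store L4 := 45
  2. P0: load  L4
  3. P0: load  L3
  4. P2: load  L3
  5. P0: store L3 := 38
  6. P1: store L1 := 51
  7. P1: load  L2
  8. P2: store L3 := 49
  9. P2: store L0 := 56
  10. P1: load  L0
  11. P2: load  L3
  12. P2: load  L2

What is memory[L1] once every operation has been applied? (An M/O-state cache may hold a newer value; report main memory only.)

memory[L1] = 40

  op1 P2: store L4 := 45 → I/I/M on L4; bus BusRdX; mem=60
  op2 P0: load  L4 → S/I/O on L4; bus BusRd; mem=60
  op3 P0: load  L3 → E/I/I on L3; bus BusRd; mem=30
  op4 P2: load  L3 → S/I/S on L3; bus BusRd; mem=30
  op5 P0: store L3 := 38 → M/I/I on L3; bus BusUpgr; mem=30
  op6 P1: store L1 := 51 → I/M/I on L1; bus BusRdX; mem=40
  op7 P1: load  L2 → I/E/I on L2; bus BusRd; mem=90
  op8 P2: store L3 := 49 → I/I/M on L3; bus BusRdX Flush; mem=38
  op9 P2: store L0 := 56 → I/I/M on L0; bus BusRdX; mem=70
  op10 P1: load  L0 → I/S/O on L0; bus BusRd; mem=70
  op11 P2: load  L3 → I/I/M on L3; bus (none); mem=38
  op12 P2: load  L2 → I/S/S on L2; bus BusRd; mem=90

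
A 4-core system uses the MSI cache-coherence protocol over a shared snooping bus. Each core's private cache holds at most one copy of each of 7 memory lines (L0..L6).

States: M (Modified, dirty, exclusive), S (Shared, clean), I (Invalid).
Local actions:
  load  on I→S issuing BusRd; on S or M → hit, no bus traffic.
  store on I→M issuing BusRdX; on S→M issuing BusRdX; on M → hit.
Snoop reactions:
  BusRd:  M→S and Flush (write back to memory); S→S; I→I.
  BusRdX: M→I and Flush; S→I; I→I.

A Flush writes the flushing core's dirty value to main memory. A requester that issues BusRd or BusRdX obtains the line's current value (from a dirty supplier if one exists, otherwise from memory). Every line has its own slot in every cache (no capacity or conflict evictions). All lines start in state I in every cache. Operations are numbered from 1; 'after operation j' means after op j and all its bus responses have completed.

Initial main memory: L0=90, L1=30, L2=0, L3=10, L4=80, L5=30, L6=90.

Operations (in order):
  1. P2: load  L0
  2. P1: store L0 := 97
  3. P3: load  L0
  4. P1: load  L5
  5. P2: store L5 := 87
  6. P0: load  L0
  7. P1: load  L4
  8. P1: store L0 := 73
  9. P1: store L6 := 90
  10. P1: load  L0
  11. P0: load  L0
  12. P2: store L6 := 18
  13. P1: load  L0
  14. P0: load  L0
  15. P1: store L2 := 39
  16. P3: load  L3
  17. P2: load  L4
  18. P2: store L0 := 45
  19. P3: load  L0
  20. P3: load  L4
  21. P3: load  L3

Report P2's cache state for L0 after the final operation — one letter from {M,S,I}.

state = S

1. P2: load  L0  bus=[BusRd]  L0: P0=I P1=I P2=S P3=I  mem[L0]=90
2. P1: store L0 := 97  bus=[BusRdX]  L0: P0=I P1=M P2=I P3=I  mem[L0]=90
3. P3: load  L0  bus=[BusRd,Flush]  L0: P0=I P1=S P2=I P3=S  mem[L0]=97
4. P1: load  L5  bus=[BusRd]  L5: P0=I P1=S P2=I P3=I  mem[L5]=30
5. P2: store L5 := 87  bus=[BusRdX]  L5: P0=I P1=I P2=M P3=I  mem[L5]=30
6. P0: load  L0  bus=[BusRd]  L0: P0=S P1=S P2=I P3=S  mem[L0]=97
7. P1: load  L4  bus=[BusRd]  L4: P0=I P1=S P2=I P3=I  mem[L4]=80
8. P1: store L0 := 73  bus=[BusRdX]  L0: P0=I P1=M P2=I P3=I  mem[L0]=97
9. P1: store L6 := 90  bus=[BusRdX]  L6: P0=I P1=M P2=I P3=I  mem[L6]=90
10. P1: load  L0  bus=[-]  L0: P0=I P1=M P2=I P3=I  mem[L0]=97
11. P0: load  L0  bus=[BusRd,Flush]  L0: P0=S P1=S P2=I P3=I  mem[L0]=73
12. P2: store L6 := 18  bus=[BusRdX,Flush]  L6: P0=I P1=I P2=M P3=I  mem[L6]=90
13. P1: load  L0  bus=[-]  L0: P0=S P1=S P2=I P3=I  mem[L0]=73
14. P0: load  L0  bus=[-]  L0: P0=S P1=S P2=I P3=I  mem[L0]=73
15. P1: store L2 := 39  bus=[BusRdX]  L2: P0=I P1=M P2=I P3=I  mem[L2]=0
16. P3: load  L3  bus=[BusRd]  L3: P0=I P1=I P2=I P3=S  mem[L3]=10
17. P2: load  L4  bus=[BusRd]  L4: P0=I P1=S P2=S P3=I  mem[L4]=80
18. P2: store L0 := 45  bus=[BusRdX]  L0: P0=I P1=I P2=M P3=I  mem[L0]=73
19. P3: load  L0  bus=[BusRd,Flush]  L0: P0=I P1=I P2=S P3=S  mem[L0]=45
20. P3: load  L4  bus=[BusRd]  L4: P0=I P1=S P2=S P3=S  mem[L4]=80
21. P3: load  L3  bus=[-]  L3: P0=I P1=I P2=I P3=S  mem[L3]=10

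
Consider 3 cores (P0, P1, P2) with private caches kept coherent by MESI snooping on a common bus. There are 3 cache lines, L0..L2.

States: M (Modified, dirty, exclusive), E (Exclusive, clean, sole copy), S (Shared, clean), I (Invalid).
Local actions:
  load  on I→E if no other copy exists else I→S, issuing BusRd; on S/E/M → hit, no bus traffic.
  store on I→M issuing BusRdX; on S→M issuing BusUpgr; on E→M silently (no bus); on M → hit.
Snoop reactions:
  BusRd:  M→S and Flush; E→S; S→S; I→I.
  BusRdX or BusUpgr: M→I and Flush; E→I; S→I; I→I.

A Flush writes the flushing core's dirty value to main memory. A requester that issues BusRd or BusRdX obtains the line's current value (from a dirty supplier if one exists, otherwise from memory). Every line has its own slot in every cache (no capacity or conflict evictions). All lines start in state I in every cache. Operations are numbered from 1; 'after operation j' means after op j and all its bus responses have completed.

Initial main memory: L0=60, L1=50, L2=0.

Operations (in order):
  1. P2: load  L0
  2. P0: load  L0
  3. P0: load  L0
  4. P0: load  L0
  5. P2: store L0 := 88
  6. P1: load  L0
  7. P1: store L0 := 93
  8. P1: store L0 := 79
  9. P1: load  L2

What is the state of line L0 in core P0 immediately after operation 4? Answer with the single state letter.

1. P2: load  L0  bus=[BusRd]  L0: P0=I P1=I P2=E  mem[L0]=60
2. P0: load  L0  bus=[BusRd]  L0: P0=S P1=I P2=S  mem[L0]=60
3. P0: load  L0  bus=[-]  L0: P0=S P1=I P2=S  mem[L0]=60
4. P0: load  L0  bus=[-]  L0: P0=S P1=I P2=S  mem[L0]=60
5. P2: store L0 := 88  bus=[BusUpgr]  L0: P0=I P1=I P2=M  mem[L0]=60
6. P1: load  L0  bus=[BusRd,Flush]  L0: P0=I P1=S P2=S  mem[L0]=88
7. P1: store L0 := 93  bus=[BusUpgr]  L0: P0=I P1=M P2=I  mem[L0]=88
8. P1: store L0 := 79  bus=[-]  L0: P0=I P1=M P2=I  mem[L0]=88
9. P1: load  L2  bus=[BusRd]  L2: P0=I P1=E P2=I  mem[L2]=0

state = S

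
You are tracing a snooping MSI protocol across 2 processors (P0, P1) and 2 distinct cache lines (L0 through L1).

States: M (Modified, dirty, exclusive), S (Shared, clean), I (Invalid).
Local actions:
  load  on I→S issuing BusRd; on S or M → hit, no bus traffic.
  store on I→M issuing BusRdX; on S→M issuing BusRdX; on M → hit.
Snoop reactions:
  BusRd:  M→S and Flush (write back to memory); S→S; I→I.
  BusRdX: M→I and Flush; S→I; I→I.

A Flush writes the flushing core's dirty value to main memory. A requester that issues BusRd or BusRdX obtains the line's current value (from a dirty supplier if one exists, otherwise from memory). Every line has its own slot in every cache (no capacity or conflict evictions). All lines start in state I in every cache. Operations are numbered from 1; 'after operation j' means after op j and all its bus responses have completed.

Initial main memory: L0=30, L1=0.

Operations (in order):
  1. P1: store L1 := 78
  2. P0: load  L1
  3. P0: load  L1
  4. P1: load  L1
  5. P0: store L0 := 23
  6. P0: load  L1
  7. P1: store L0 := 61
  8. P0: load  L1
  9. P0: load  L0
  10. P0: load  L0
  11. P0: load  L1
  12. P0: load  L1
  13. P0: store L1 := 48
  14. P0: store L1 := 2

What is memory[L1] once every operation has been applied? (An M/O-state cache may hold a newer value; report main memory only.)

memory[L1] = 78

step 1: P1: store L1 := 78  ⟶  IM  (L1)  txn=BusRdX  M[L1]=0
step 2: P0: load  L1  ⟶  SS  (L1)  txn=BusRd+Flush  M[L1]=78
step 3: P0: load  L1  ⟶  SS  (L1)  txn=∅  M[L1]=78
step 4: P1: load  L1  ⟶  SS  (L1)  txn=∅  M[L1]=78
step 5: P0: store L0 := 23  ⟶  MI  (L0)  txn=BusRdX  M[L0]=30
step 6: P0: load  L1  ⟶  SS  (L1)  txn=∅  M[L1]=78
step 7: P1: store L0 := 61  ⟶  IM  (L0)  txn=BusRdX+Flush  M[L0]=23
step 8: P0: load  L1  ⟶  SS  (L1)  txn=∅  M[L1]=78
step 9: P0: load  L0  ⟶  SS  (L0)  txn=BusRd+Flush  M[L0]=61
step 10: P0: load  L0  ⟶  SS  (L0)  txn=∅  M[L0]=61
step 11: P0: load  L1  ⟶  SS  (L1)  txn=∅  M[L1]=78
step 12: P0: load  L1  ⟶  SS  (L1)  txn=∅  M[L1]=78
step 13: P0: store L1 := 48  ⟶  MI  (L1)  txn=BusRdX  M[L1]=78
step 14: P0: store L1 := 2  ⟶  MI  (L1)  txn=∅  M[L1]=78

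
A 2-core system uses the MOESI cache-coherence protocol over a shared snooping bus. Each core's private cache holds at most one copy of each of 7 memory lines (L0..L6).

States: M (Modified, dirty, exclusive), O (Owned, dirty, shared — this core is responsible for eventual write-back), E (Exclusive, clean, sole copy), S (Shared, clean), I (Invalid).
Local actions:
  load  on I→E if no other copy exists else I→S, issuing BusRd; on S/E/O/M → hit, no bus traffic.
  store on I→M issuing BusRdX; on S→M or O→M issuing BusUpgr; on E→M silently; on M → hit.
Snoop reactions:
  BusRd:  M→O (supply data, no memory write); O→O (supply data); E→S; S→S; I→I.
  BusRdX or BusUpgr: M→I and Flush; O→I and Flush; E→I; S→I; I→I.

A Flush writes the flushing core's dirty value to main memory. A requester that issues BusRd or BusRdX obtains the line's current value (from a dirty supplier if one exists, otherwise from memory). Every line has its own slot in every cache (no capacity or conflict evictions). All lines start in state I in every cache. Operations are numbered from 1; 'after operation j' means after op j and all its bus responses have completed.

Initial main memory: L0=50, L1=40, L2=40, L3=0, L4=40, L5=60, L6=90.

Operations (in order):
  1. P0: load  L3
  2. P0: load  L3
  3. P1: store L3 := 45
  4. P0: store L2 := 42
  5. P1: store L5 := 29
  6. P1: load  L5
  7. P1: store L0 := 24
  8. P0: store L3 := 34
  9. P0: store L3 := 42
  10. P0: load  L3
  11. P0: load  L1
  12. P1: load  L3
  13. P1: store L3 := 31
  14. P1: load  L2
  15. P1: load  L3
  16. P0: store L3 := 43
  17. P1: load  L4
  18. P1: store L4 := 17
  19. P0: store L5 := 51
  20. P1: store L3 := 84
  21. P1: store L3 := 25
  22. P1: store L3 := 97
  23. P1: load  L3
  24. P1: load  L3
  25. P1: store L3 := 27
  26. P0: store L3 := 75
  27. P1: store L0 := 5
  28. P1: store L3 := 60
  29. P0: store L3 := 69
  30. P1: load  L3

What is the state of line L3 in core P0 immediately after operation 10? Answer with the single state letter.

1. P0: load  L3  bus=[BusRd]  L3: P0=E P1=I  mem[L3]=0
2. P0: load  L3  bus=[-]  L3: P0=E P1=I  mem[L3]=0
3. P1: store L3 := 45  bus=[BusRdX]  L3: P0=I P1=M  mem[L3]=0
4. P0: store L2 := 42  bus=[BusRdX]  L2: P0=M P1=I  mem[L2]=40
5. P1: store L5 := 29  bus=[BusRdX]  L5: P0=I P1=M  mem[L5]=60
6. P1: load  L5  bus=[-]  L5: P0=I P1=M  mem[L5]=60
7. P1: store L0 := 24  bus=[BusRdX]  L0: P0=I P1=M  mem[L0]=50
8. P0: store L3 := 34  bus=[BusRdX,Flush]  L3: P0=M P1=I  mem[L3]=45
9. P0: store L3 := 42  bus=[-]  L3: P0=M P1=I  mem[L3]=45
10. P0: load  L3  bus=[-]  L3: P0=M P1=I  mem[L3]=45
11. P0: load  L1  bus=[BusRd]  L1: P0=E P1=I  mem[L1]=40
12. P1: load  L3  bus=[BusRd]  L3: P0=O P1=S  mem[L3]=45
13. P1: store L3 := 31  bus=[BusUpgr,Flush]  L3: P0=I P1=M  mem[L3]=42
14. P1: load  L2  bus=[BusRd]  L2: P0=O P1=S  mem[L2]=40
15. P1: load  L3  bus=[-]  L3: P0=I P1=M  mem[L3]=42
16. P0: store L3 := 43  bus=[BusRdX,Flush]  L3: P0=M P1=I  mem[L3]=31
17. P1: load  L4  bus=[BusRd]  L4: P0=I P1=E  mem[L4]=40
18. P1: store L4 := 17  bus=[-]  L4: P0=I P1=M  mem[L4]=40
19. P0: store L5 := 51  bus=[BusRdX,Flush]  L5: P0=M P1=I  mem[L5]=29
20. P1: store L3 := 84  bus=[BusRdX,Flush]  L3: P0=I P1=M  mem[L3]=43
21. P1: store L3 := 25  bus=[-]  L3: P0=I P1=M  mem[L3]=43
22. P1: store L3 := 97  bus=[-]  L3: P0=I P1=M  mem[L3]=43
23. P1: load  L3  bus=[-]  L3: P0=I P1=M  mem[L3]=43
24. P1: load  L3  bus=[-]  L3: P0=I P1=M  mem[L3]=43
25. P1: store L3 := 27  bus=[-]  L3: P0=I P1=M  mem[L3]=43
26. P0: store L3 := 75  bus=[BusRdX,Flush]  L3: P0=M P1=I  mem[L3]=27
27. P1: store L0 := 5  bus=[-]  L0: P0=I P1=M  mem[L0]=50
28. P1: store L3 := 60  bus=[BusRdX,Flush]  L3: P0=I P1=M  mem[L3]=75
29. P0: store L3 := 69  bus=[BusRdX,Flush]  L3: P0=M P1=I  mem[L3]=60
30. P1: load  L3  bus=[BusRd]  L3: P0=O P1=S  mem[L3]=60

state = M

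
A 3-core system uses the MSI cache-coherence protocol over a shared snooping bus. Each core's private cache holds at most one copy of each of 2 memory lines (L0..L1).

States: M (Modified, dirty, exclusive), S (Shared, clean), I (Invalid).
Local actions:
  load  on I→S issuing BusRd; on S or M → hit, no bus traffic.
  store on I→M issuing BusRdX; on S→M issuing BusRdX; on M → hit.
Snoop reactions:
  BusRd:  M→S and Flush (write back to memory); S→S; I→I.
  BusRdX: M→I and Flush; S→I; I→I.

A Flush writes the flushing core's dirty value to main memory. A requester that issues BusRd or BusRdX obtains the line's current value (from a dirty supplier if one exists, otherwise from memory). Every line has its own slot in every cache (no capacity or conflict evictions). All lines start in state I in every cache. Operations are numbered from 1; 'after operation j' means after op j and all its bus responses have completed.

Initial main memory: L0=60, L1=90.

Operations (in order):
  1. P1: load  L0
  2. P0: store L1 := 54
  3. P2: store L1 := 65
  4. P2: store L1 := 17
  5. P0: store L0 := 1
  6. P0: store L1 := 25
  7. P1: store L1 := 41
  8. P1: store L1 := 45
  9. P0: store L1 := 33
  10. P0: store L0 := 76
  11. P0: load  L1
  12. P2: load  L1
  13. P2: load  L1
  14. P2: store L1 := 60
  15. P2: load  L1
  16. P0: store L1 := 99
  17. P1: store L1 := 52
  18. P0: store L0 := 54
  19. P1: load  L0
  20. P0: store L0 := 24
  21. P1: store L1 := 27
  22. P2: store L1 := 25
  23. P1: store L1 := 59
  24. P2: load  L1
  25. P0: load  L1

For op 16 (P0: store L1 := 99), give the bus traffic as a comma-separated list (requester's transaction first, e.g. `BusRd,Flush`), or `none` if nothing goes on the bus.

bus = BusRdX,Flush

[1] P1: load  L0 | P0:I, P1:S(60), P2:I | bus: BusRd
[2] P0: store L1 := 54 | P0:M(54), P1:I, P2:I | bus: BusRdX
[3] P2: store L1 := 65 | P0:I, P1:I, P2:M(65) | bus: BusRdX,Flush
[4] P2: store L1 := 17 | P0:I, P1:I, P2:M(17) | bus: none
[5] P0: store L0 := 1 | P0:M(1), P1:I, P2:I | bus: BusRdX
[6] P0: store L1 := 25 | P0:M(25), P1:I, P2:I | bus: BusRdX,Flush
[7] P1: store L1 := 41 | P0:I, P1:M(41), P2:I | bus: BusRdX,Flush
[8] P1: store L1 := 45 | P0:I, P1:M(45), P2:I | bus: none
[9] P0: store L1 := 33 | P0:M(33), P1:I, P2:I | bus: BusRdX,Flush
[10] P0: store L0 := 76 | P0:M(76), P1:I, P2:I | bus: none
[11] P0: load  L1 | P0:M(33), P1:I, P2:I | bus: none
[12] P2: load  L1 | P0:S(33), P1:I, P2:S(33) | bus: BusRd,Flush
[13] P2: load  L1 | P0:S(33), P1:I, P2:S(33) | bus: none
[14] P2: store L1 := 60 | P0:I, P1:I, P2:M(60) | bus: BusRdX
[15] P2: load  L1 | P0:I, P1:I, P2:M(60) | bus: none
[16] P0: store L1 := 99 | P0:M(99), P1:I, P2:I | bus: BusRdX,Flush
[17] P1: store L1 := 52 | P0:I, P1:M(52), P2:I | bus: BusRdX,Flush
[18] P0: store L0 := 54 | P0:M(54), P1:I, P2:I | bus: none
[19] P1: load  L0 | P0:S(54), P1:S(54), P2:I | bus: BusRd,Flush
[20] P0: store L0 := 24 | P0:M(24), P1:I, P2:I | bus: BusRdX
[21] P1: store L1 := 27 | P0:I, P1:M(27), P2:I | bus: none
[22] P2: store L1 := 25 | P0:I, P1:I, P2:M(25) | bus: BusRdX,Flush
[23] P1: store L1 := 59 | P0:I, P1:M(59), P2:I | bus: BusRdX,Flush
[24] P2: load  L1 | P0:I, P1:S(59), P2:S(59) | bus: BusRd,Flush
[25] P0: load  L1 | P0:S(59), P1:S(59), P2:S(59) | bus: BusRd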